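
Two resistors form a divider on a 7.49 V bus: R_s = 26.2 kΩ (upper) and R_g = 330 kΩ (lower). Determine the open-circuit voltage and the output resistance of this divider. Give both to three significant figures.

V_th is the open-circuit tap voltage: 7.49 × 330/(26.2 + 330) = 6.94 V.
With the supply zeroed, R_s and R_g appear in parallel from the tap: R_th = R_s‖R_g = (26.2 × 330)/356.2 = 24.3 kΩ.

V_th = 6.94 V, R_th = 24.3 kΩ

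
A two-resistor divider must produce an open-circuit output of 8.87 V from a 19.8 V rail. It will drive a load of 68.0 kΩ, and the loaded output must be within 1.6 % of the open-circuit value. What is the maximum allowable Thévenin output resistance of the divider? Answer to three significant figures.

R_th ≤ 1.11 kΩ

Loading drop = R_th/(R_th + R_L) ≤ 0.0160, so R_th ≤ R_L · ε/(1−ε) = 68.0 kΩ × 0.0160/0.9840 = 1.11 kΩ.
(Any R1, R2 with R2/(R1+R2) = 0.448 and R1‖R2 ≤ 1.11 kΩ will meet the spec.)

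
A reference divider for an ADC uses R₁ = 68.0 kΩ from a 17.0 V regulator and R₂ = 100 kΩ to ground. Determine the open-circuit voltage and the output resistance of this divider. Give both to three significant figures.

V_th is the open-circuit tap voltage: 17.0 × 100/(68.0 + 100) = 10.1 V.
With the supply zeroed, R₁ and R₂ appear in parallel from the tap: R_th = R₁‖R₂ = (68.0 × 100)/168.0 = 40.5 kΩ.

V_th = 10.1 V, R_th = 40.5 kΩ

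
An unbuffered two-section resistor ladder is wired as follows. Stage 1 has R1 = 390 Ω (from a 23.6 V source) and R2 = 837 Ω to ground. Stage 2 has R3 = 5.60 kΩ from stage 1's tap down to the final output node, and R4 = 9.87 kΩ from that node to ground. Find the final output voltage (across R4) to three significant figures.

Stage 2 presents R3+R4 = 15470 Ω as a load on stage 1's tap.
Stage 1's lower leg becomes R2‖(R3+R4) = 794.0 Ω, so V_mid = 23.6 × 794.0/1184 = 15.83 V.
Stage 2 is itself unloaded: V_out = V_mid × R4/(R3+R4) = 15.83 × 9870/15470 = 10.1 V.

V_out ≈ 10.1 V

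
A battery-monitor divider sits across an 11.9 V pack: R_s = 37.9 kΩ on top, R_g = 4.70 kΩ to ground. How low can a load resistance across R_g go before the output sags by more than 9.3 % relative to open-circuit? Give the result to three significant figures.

Output resistance R_th = R_s‖R_g = (37.9 × 4.70)/42.60 = 4.181 kΩ.
The fractional drop is R_th/(R_th + R_L); requiring this ≤ 0.0930 gives R_L ≥ R_th(1/0.0930 − 1) = 4.181 × 9.753 = 40.8 kΩ.

R_L(min) ≈ 40.8 kΩ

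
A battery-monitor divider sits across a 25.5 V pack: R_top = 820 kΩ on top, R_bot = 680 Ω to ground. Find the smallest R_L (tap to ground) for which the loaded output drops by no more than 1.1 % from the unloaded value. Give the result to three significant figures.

R_L(min) ≈ 61.1 kΩ

Output resistance R_th = R_top‖R_bot = (820000 × 680)/820700 = 679.4 Ω.
The fractional drop is R_th/(R_th + R_L); requiring this ≤ 0.0110 gives R_L ≥ R_th(1/0.0110 − 1) = 679.4 × 89.91 = 61.1 kΩ.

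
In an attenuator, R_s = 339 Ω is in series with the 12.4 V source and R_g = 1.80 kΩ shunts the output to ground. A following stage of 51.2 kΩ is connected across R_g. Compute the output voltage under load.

The load sits in parallel with R_g: R_g‖R_L = (1800 × 51200) / (1800 + 51200) = 1739 Ω.
V_out = 12.4 × 1739 / (339 + 1739) = 12.4 × 1739/2078 = 10.4 V.

V_out ≈ 10.4 V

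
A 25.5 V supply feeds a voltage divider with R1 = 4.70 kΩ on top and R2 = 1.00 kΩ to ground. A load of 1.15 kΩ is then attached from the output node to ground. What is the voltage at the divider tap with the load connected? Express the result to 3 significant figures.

V_out ≈ 2.61 V

The load sits in parallel with R2: R2‖R_L = (1.00 × 1.15) / (1.00 + 1.15) = 0.5349 kΩ.
V_out = 25.5 × 0.5349 / (4.70 + 0.5349) = 25.5 × 0.5349/5.235 = 2.61 V.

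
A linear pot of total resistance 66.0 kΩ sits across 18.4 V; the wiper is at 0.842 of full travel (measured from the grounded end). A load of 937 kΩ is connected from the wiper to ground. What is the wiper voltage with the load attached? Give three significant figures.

The wiper splits the pot into (1−α)R = 10.43 kΩ above and αR = 55.57 kΩ below.
Lower section ‖ load = 52.46 kΩ.
V_wiper = 18.4 × 52.46/(10.43 + 52.46) = 15.3 V.

V ≈ 15.3 V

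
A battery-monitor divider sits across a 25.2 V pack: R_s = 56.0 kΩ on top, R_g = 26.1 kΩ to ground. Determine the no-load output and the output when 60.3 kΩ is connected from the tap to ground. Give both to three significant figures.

Open-circuit: V = 25.2 × 26.1/(56.0 + 26.1) = 8.01 V.
With the load, R_g becomes R_g‖R_L = 18.22 kΩ, so V = 25.2 × 18.22/74.22 = 6.19 V.

Unloaded: 8.01 V; loaded: 6.19 V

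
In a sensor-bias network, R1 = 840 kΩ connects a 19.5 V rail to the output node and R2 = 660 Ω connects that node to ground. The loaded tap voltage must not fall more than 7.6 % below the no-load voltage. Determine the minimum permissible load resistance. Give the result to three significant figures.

R_L(min) ≈ 8.02 kΩ

Output resistance R_th = R1‖R2 = (840000 × 660)/840700 = 659.5 Ω.
The fractional drop is R_th/(R_th + R_L); requiring this ≤ 0.0760 gives R_L ≥ R_th(1/0.0760 − 1) = 659.5 × 12.16 = 8.02 kΩ.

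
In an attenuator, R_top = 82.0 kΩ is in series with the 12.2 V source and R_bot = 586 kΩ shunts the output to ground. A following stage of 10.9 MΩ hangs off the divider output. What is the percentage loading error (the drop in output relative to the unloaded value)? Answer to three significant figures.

The divider's output (Thévenin) resistance is R_top‖R_bot = 71.93 kΩ.
Fractional drop under load = R_th/(R_th + R_L) = 71.93 / (71.93 + 10900) = 0.006556.
So the output falls by 0.656 %.

0.656 %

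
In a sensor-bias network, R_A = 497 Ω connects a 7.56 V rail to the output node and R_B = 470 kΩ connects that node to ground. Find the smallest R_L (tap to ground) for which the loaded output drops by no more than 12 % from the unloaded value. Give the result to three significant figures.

R_L(min) ≈ 3.64 kΩ

Output resistance R_th = R_A‖R_B = (497 × 470000)/470500 = 496.5 Ω.
The fractional drop is R_th/(R_th + R_L); requiring this ≤ 0.120 gives R_L ≥ R_th(1/0.120 − 1) = 496.5 × 7.333 = 3.64 kΩ.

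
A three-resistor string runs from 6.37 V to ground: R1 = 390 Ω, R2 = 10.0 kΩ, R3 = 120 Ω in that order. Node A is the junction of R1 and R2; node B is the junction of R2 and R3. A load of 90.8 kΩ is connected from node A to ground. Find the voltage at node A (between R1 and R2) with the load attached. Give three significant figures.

V ≈ 6.11 V

Below node A the series string R2+R3 = 10120 Ω sits in parallel with the 90800 Ω load: 9105 Ω.
V_A = 6.37 × 9105/(390 + 9105) = 6.11 V.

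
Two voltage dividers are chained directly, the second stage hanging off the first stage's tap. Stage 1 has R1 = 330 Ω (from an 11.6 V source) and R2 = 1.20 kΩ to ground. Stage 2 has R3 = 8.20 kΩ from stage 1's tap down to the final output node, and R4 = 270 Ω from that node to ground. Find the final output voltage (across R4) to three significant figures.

Stage 2 presents R3+R4 = 8470 Ω as a load on stage 1's tap.
Stage 1's lower leg becomes R2‖(R3+R4) = 1051 Ω, so V_mid = 11.6 × 1051/1381 = 8.828 V.
Stage 2 is itself unloaded: V_out = V_mid × R4/(R3+R4) = 8.828 × 270/8470 = 0.281 V.

V_out ≈ 0.281 V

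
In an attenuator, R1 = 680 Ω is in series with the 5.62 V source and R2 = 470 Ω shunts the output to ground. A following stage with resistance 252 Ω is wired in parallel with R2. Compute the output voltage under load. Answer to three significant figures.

V_out ≈ 1.09 V

The load sits in parallel with R2: R2‖R_L = (470 × 252) / (470 + 252) = 164.0 Ω.
V_out = 5.62 × 164.0 / (680 + 164.0) = 5.62 × 164.0/844.0 = 1.09 V.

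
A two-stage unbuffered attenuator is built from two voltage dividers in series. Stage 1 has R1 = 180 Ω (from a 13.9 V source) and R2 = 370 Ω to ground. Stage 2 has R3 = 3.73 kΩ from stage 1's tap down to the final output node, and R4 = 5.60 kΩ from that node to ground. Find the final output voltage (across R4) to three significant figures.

Stage 2 presents R3+R4 = 9330 Ω as a load on stage 1's tap.
Stage 1's lower leg becomes R2‖(R3+R4) = 355.9 Ω, so V_mid = 13.9 × 355.9/535.9 = 9.231 V.
Stage 2 is itself unloaded: V_out = V_mid × R4/(R3+R4) = 9.231 × 5600/9330 = 5.54 V.

V_out ≈ 5.54 V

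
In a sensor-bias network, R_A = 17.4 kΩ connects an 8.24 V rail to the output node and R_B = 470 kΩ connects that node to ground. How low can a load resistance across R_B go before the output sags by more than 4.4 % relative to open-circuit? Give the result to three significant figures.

Output resistance R_th = R_A‖R_B = (17.4 × 470)/487.4 = 16.78 kΩ.
The fractional drop is R_th/(R_th + R_L); requiring this ≤ 0.0440 gives R_L ≥ R_th(1/0.0440 − 1) = 16.78 × 21.73 = 365 kΩ.

R_L(min) ≈ 365 kΩ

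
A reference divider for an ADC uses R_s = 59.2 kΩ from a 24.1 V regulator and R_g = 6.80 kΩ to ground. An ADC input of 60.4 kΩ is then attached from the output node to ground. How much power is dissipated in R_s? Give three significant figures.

Total resistance from the source is R_s + (R_g‖R_L) = 65.31 kΩ, so I = 24.1/65.31 kΩ = 0.3690 mA.
P = I²·R_s = (0.3690 mA)² × 59.2 kΩ = 8.06 mW.

P ≈ 8.06 mW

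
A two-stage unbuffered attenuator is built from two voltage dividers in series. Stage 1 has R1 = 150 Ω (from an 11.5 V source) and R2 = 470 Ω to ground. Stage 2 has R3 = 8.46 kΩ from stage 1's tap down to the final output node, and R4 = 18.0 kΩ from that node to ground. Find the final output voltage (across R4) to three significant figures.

V_out ≈ 5.91 V

Stage 2 presents R3+R4 = 26460 Ω as a load on stage 1's tap.
Stage 1's lower leg becomes R2‖(R3+R4) = 461.8 Ω, so V_mid = 11.5 × 461.8/611.8 = 8.680 V.
Stage 2 is itself unloaded: V_out = V_mid × R4/(R3+R4) = 8.680 × 18000/26460 = 5.91 V.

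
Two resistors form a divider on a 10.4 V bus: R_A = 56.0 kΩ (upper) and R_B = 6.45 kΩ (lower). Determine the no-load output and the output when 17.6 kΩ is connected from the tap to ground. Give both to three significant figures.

Unloaded: 1.07 V; loaded: 0.808 V

Open-circuit: V = 10.4 × 6.45/(56.0 + 6.45) = 1.07 V.
With the load, R_B becomes R_B‖R_L = 4.720 kΩ, so V = 10.4 × 4.720/60.72 = 0.808 V.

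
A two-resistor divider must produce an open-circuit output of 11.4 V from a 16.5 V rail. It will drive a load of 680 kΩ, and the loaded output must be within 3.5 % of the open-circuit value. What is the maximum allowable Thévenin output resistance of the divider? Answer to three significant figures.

R_th ≤ 24.7 kΩ

Loading drop = R_th/(R_th + R_L) ≤ 0.0350, so R_th ≤ R_L · ε/(1−ε) = 680 kΩ × 0.0350/0.9650 = 24.7 kΩ.
(Any R1, R2 with R2/(R1+R2) = 0.691 and R1‖R2 ≤ 24.7 kΩ will meet the spec.)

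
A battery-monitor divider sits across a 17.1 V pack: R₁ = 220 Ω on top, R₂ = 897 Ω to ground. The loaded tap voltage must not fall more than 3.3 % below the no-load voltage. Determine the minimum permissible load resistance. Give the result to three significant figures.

Output resistance R_th = R₁‖R₂ = (220 × 897)/1117 = 176.7 Ω.
The fractional drop is R_th/(R_th + R_L); requiring this ≤ 0.0330 gives R_L ≥ R_th(1/0.0330 − 1) = 176.7 × 29.30 = 5.18 kΩ.

R_L(min) ≈ 5.18 kΩ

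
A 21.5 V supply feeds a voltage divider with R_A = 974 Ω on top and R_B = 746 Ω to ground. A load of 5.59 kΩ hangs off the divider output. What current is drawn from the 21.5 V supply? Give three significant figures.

R_B‖R_L = 658.2 Ω, so the source sees R_A + R_B‖R_L = 1632 Ω.
I = 21.5 V / 1632 Ω = 13.2 mA.

I ≈ 13.2 mA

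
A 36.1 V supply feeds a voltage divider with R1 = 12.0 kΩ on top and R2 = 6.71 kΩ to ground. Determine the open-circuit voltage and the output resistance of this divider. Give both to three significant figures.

V_th = 12.9 V, R_th = 4.30 kΩ

V_th is the open-circuit tap voltage: 36.1 × 6.71/(12.0 + 6.71) = 12.9 V.
With the supply zeroed, R1 and R2 appear in parallel from the tap: R_th = R1‖R2 = (12.0 × 6.71)/18.71 = 4.30 kΩ.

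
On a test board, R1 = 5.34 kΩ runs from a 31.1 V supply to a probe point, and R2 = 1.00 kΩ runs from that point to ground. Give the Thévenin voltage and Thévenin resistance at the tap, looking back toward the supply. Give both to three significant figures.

V_th is the open-circuit tap voltage: 31.1 × 1.00/(5.34 + 1.00) = 4.91 V.
With the supply zeroed, R1 and R2 appear in parallel from the tap: R_th = R1‖R2 = (5.34 × 1.00)/6.340 = 842 Ω.

V_th = 4.91 V, R_th = 842 Ω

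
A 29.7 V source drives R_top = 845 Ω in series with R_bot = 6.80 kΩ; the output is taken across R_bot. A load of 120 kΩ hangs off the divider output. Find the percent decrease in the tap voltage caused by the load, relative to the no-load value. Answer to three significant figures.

The divider's output (Thévenin) resistance is R_top‖R_bot = 751.6 Ω.
Fractional drop under load = R_th/(R_th + R_L) = 751.6 / (751.6 + 120000) = 0.006224.
So the output falls by 0.622 %.

0.622 %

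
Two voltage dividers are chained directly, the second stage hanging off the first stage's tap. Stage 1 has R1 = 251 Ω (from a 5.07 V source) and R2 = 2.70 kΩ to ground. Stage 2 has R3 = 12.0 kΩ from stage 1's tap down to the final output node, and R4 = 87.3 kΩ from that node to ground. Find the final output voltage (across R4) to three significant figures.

V_out ≈ 4.07 V

Stage 2 presents R3+R4 = 99300 Ω as a load on stage 1's tap.
Stage 1's lower leg becomes R2‖(R3+R4) = 2629 Ω, so V_mid = 5.07 × 2629/2880 = 4.628 V.
Stage 2 is itself unloaded: V_out = V_mid × R4/(R3+R4) = 4.628 × 87300/99300 = 4.07 V.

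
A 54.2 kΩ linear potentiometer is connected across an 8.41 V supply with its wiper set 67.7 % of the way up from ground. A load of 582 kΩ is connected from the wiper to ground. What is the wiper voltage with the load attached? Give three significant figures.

The wiper splits the pot into (1−α)R = 17.51 kΩ above and αR = 36.69 kΩ below.
Lower section ‖ load = 34.52 kΩ.
V_wiper = 8.41 × 34.52/(17.51 + 34.52) = 5.58 V.

V ≈ 5.58 V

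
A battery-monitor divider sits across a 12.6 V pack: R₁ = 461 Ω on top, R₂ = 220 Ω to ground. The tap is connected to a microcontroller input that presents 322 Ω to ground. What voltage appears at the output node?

V_out ≈ 2.78 V

The load sits in parallel with R₂: R₂‖R_L = (220 × 322) / (220 + 322) = 130.7 Ω.
V_out = 12.6 × 130.7 / (461 + 130.7) = 12.6 × 130.7/591.7 = 2.78 V.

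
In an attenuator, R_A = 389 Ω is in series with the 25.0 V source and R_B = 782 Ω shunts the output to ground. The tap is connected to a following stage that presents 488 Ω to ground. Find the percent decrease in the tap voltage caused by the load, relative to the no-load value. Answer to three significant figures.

The divider's output (Thévenin) resistance is R_A‖R_B = 259.8 Ω.
Fractional drop under load = R_th/(R_th + R_L) = 259.8 / (259.8 + 488) = 0.3474.
So the output falls by 34.7 %.

34.7 %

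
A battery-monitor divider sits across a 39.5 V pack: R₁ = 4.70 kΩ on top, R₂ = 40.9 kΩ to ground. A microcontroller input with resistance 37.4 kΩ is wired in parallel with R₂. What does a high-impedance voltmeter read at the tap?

V_out ≈ 31.8 V

The load sits in parallel with R₂: R₂‖R_L = (40.9 × 37.4) / (40.9 + 37.4) = 19.54 kΩ.
V_out = 39.5 × 19.54 / (4.70 + 19.54) = 39.5 × 19.54/24.24 = 31.8 V.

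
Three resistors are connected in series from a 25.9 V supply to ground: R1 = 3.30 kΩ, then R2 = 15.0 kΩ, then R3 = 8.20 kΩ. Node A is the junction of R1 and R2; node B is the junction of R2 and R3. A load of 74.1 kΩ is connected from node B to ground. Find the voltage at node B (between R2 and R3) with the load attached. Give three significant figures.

V ≈ 7.45 V

At node B, R3 is in parallel with the load: R3‖R_L = 7.383 kΩ.
Below node A the resistance is R2 + (R3‖R_L) = 22.38 kΩ, so V_A = 25.9 × 22.38/25.68 = 22.57 V.
Then V_B = V_A × (R3‖R_L)/(R2 + R3‖R_L) = 22.57 × 7.383/22.38 = 7.45 V.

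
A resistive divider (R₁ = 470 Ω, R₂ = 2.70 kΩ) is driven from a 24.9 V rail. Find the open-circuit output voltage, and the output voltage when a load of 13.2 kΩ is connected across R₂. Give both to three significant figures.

Open-circuit: V = 24.9 × 2700/(470 + 2700) = 21.2 V.
With the load, R₂ becomes R₂‖R_L = 2242 Ω, so V = 24.9 × 2242/2712 = 20.6 V.

Unloaded: 21.2 V; loaded: 20.6 V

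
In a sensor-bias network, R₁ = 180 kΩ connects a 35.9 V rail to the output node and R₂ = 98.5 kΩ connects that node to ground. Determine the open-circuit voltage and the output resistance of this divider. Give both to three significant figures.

V_th = 12.7 V, R_th = 63.7 kΩ

V_th is the open-circuit tap voltage: 35.9 × 98.5/(180 + 98.5) = 12.7 V.
With the supply zeroed, R₁ and R₂ appear in parallel from the tap: R_th = R₁‖R₂ = (180 × 98.5)/278.5 = 63.7 kΩ.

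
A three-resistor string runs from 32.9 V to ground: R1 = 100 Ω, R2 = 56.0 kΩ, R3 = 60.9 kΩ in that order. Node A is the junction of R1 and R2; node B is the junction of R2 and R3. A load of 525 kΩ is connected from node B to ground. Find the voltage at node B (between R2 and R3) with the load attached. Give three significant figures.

V ≈ 16.2 V

At node B, R3 is in parallel with the load: R3‖R_L = 54570 Ω.
Below node A the resistance is R2 + (R3‖R_L) = 110600 Ω, so V_A = 32.9 × 110600/110700 = 32.87 V.
Then V_B = V_A × (R3‖R_L)/(R2 + R3‖R_L) = 32.87 × 54570/110600 = 16.2 V.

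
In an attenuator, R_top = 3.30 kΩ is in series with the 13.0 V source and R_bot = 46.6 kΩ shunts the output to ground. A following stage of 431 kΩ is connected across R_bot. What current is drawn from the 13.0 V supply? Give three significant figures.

I ≈ 0.287 mA

R_bot‖R_L = 42.05 kΩ, so the source sees R_top + R_bot‖R_L = 45.35 kΩ.
I = 13.0 V / 45.35 kΩ = 0.287 mA.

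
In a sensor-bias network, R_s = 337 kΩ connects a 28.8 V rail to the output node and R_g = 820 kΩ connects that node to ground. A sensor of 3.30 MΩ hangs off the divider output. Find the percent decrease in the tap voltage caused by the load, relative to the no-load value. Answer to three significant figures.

The divider's output (Thévenin) resistance is R_s‖R_g = 238.8 kΩ.
Fractional drop under load = R_th/(R_th + R_L) = 238.8 / (238.8 + 3300) = 0.06749.
So the output falls by 6.75 %.

6.75 %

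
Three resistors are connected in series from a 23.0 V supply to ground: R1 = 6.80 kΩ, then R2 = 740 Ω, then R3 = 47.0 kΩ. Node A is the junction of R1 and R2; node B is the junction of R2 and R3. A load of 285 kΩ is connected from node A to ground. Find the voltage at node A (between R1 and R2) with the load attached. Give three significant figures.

V ≈ 19.7 V

Below node A the series string R2+R3 = 47740 Ω sits in parallel with the 285000 Ω load: 40890 Ω.
V_A = 23.0 × 40890/(6800 + 40890) = 19.7 V.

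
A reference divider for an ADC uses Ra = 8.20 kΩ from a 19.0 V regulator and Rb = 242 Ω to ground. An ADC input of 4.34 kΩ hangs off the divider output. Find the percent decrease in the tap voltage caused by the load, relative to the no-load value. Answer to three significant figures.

5.14 %

The divider's output (Thévenin) resistance is Ra‖Rb = 235.1 Ω.
Fractional drop under load = R_th/(R_th + R_L) = 235.1 / (235.1 + 4340) = 0.05138.
So the output falls by 5.14 %.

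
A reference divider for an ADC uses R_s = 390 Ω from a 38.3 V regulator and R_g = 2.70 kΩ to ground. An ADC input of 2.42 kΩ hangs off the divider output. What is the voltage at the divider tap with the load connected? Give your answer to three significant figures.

V_out ≈ 29.3 V

The load sits in parallel with R_g: R_g‖R_L = (2700 × 2420) / (2700 + 2420) = 1276 Ω.
V_out = 38.3 × 1276 / (390 + 1276) = 38.3 × 1276/1666 = 29.3 V.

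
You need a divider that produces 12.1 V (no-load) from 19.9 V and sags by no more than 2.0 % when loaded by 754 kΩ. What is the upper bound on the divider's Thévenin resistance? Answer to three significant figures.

Loading drop = R_th/(R_th + R_L) ≤ 0.0200, so R_th ≤ R_L · ε/(1−ε) = 754 kΩ × 0.0200/0.9800 = 15.4 kΩ.
(Any R1, R2 with R2/(R1+R2) = 0.608 and R1‖R2 ≤ 15.4 kΩ will meet the spec.)

R_th ≤ 15.4 kΩ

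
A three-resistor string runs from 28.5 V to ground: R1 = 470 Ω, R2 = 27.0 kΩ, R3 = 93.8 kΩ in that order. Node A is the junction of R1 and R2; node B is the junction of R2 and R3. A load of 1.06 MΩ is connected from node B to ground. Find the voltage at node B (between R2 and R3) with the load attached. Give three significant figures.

At node B, R3 is in parallel with the load: R3‖R_L = 86170 Ω.
Below node A the resistance is R2 + (R3‖R_L) = 113200 Ω, so V_A = 28.5 × 113200/113600 = 28.38 V.
Then V_B = V_A × (R3‖R_L)/(R2 + R3‖R_L) = 28.38 × 86170/113200 = 21.6 V.

V ≈ 21.6 V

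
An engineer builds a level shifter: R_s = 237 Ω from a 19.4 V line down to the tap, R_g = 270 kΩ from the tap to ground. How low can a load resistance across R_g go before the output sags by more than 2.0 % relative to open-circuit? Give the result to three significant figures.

Output resistance R_th = R_s‖R_g = (237 × 270000)/270200 = 236.8 Ω.
The fractional drop is R_th/(R_th + R_L); requiring this ≤ 0.0200 gives R_L ≥ R_th(1/0.0200 − 1) = 236.8 × 49.00 = 11.6 kΩ.

R_L(min) ≈ 11.6 kΩ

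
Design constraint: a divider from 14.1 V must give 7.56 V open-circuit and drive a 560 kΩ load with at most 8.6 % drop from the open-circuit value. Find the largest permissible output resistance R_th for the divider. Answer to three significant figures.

R_th ≤ 52.7 kΩ

Loading drop = R_th/(R_th + R_L) ≤ 0.0860, so R_th ≤ R_L · ε/(1−ε) = 560 kΩ × 0.0860/0.9140 = 52.7 kΩ.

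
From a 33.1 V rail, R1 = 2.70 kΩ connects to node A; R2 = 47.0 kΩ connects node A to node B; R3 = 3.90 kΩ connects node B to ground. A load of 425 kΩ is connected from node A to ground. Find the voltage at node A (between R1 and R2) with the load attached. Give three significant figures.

V ≈ 31.2 V

Below node A the series string R2+R3 = 50.90 kΩ sits in parallel with the 425 kΩ load: 45.46 kΩ.
V_A = 33.1 × 45.46/(2.70 + 45.46) = 31.2 V.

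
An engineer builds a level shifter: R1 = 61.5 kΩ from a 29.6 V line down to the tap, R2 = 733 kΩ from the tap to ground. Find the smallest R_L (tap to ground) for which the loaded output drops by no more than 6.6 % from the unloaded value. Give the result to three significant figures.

R_L(min) ≈ 803 kΩ

Output resistance R_th = R1‖R2 = (61.5 × 733)/794.5 = 56.74 kΩ.
The fractional drop is R_th/(R_th + R_L); requiring this ≤ 0.0660 gives R_L ≥ R_th(1/0.0660 − 1) = 56.74 × 14.15 = 803 kΩ.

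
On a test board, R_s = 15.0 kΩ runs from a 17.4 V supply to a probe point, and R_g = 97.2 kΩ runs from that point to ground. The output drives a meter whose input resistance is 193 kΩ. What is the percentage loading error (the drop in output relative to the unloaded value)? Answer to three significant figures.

The divider's output (Thévenin) resistance is R_s‖R_g = 12.99 kΩ.
Fractional drop under load = R_th/(R_th + R_L) = 12.99 / (12.99 + 193) = 0.06308.
So the output falls by 6.31 %.

6.31 %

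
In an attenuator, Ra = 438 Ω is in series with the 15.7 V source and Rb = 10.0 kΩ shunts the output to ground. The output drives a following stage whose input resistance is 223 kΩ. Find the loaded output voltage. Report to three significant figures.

The load sits in parallel with Rb: Rb‖R_L = (10000 × 223000) / (10000 + 223000) = 9571 Ω.
V_out = 15.7 × 9571 / (438 + 9571) = 15.7 × 9571/10010 = 15.0 V.

V_out ≈ 15.0 V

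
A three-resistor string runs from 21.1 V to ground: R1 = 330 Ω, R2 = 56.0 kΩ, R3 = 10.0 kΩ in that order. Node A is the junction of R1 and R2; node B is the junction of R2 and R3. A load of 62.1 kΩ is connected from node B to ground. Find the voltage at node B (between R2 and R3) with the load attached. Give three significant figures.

At node B, R3 is in parallel with the load: R3‖R_L = 8613 Ω.
Below node A the resistance is R2 + (R3‖R_L) = 64610 Ω, so V_A = 21.1 × 64610/64940 = 20.99 V.
Then V_B = V_A × (R3‖R_L)/(R2 + R3‖R_L) = 20.99 × 8613/64610 = 2.80 V.

V ≈ 2.80 V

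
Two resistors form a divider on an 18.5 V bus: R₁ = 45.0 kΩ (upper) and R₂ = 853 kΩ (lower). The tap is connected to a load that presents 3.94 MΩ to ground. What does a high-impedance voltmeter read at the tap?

V_out ≈ 17.4 V

The load sits in parallel with R₂: R₂‖R_L = (853 × 3940) / (853 + 3940) = 701.2 kΩ.
V_out = 18.5 × 701.2 / (45.0 + 701.2) = 18.5 × 701.2/746.2 = 17.4 V.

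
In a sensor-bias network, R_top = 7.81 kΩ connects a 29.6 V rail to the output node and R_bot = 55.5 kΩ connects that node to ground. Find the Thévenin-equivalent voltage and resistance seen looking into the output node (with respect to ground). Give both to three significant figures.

V_th is the open-circuit tap voltage: 29.6 × 55.5/(7.81 + 55.5) = 25.9 V.
With the supply zeroed, R_top and R_bot appear in parallel from the tap: R_th = R_top‖R_bot = (7.81 × 55.5)/63.31 = 6.85 kΩ.

V_th = 25.9 V, R_th = 6.85 kΩ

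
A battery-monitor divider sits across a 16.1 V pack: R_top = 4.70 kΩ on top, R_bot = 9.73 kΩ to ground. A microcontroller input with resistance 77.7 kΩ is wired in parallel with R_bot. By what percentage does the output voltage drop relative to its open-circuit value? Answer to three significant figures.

The divider's output (Thévenin) resistance is R_top‖R_bot = 3.169 kΩ.
Fractional drop under load = R_th/(R_th + R_L) = 3.169 / (3.169 + 77.7) = 0.03919.
So the output falls by 3.92 %.

3.92 %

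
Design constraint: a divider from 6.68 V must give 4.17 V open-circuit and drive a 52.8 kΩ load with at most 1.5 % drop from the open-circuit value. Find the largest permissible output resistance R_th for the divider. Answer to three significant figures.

Loading drop = R_th/(R_th + R_L) ≤ 0.0150, so R_th ≤ R_L · ε/(1−ε) = 52.8 kΩ × 0.0150/0.9850 = 804 Ω.
(Any R1, R2 with R2/(R1+R2) = 0.624 and R1‖R2 ≤ 804 Ω will meet the spec.)

R_th ≤ 804 Ω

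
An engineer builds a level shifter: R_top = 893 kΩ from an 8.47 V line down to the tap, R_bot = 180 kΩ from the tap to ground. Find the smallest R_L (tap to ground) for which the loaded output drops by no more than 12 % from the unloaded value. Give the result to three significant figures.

R_L(min) ≈ 1.10 MΩ

Output resistance R_th = R_top‖R_bot = (893 × 180)/1073 = 149.8 kΩ.
The fractional drop is R_th/(R_th + R_L); requiring this ≤ 0.120 gives R_L ≥ R_th(1/0.120 − 1) = 149.8 × 7.333 = 1.10 MΩ.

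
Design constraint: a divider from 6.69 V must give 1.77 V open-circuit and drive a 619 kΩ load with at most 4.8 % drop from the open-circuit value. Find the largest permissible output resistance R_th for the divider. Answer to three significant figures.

Loading drop = R_th/(R_th + R_L) ≤ 0.0480, so R_th ≤ R_L · ε/(1−ε) = 619 kΩ × 0.0480/0.9520 = 31.2 kΩ.

R_th ≤ 31.2 kΩ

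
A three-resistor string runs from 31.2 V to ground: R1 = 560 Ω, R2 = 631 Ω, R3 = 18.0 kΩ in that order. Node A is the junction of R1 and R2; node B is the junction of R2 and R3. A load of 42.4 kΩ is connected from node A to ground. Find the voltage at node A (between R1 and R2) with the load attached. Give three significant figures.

Below node A the series string R2+R3 = 18630 Ω sits in parallel with the 42400 Ω load: 12940 Ω.
V_A = 31.2 × 12940/(560 + 12940) = 29.9 V.

V ≈ 29.9 V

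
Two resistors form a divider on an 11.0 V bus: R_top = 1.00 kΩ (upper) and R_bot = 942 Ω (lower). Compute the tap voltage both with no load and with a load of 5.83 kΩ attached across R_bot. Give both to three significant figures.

Open-circuit: V = 11.0 × 942/(1000 + 942) = 5.34 V.
With the load, R_bot becomes R_bot‖R_L = 811.0 Ω, so V = 11.0 × 811.0/1811 = 4.93 V.

Unloaded: 5.34 V; loaded: 4.93 V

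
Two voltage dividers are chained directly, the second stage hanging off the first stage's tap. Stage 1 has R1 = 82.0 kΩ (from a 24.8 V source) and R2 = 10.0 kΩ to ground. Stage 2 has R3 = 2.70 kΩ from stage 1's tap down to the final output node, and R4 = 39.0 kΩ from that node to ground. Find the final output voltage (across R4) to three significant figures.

V_out ≈ 2.08 V

Stage 2 presents R3+R4 = 41.70 kΩ as a load on stage 1's tap.
Stage 1's lower leg becomes R2‖(R3+R4) = 8.066 kΩ, so V_mid = 24.8 × 8.066/90.07 = 2.221 V.
Stage 2 is itself unloaded: V_out = V_mid × R4/(R3+R4) = 2.221 × 39.0/41.70 = 2.08 V.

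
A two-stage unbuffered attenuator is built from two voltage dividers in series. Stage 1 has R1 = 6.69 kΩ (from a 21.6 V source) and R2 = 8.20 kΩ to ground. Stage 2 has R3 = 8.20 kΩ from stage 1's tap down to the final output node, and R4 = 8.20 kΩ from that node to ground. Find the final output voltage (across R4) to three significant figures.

V_out ≈ 4.86 V

Stage 2 presents R3+R4 = 16.40 kΩ as a load on stage 1's tap.
Stage 1's lower leg becomes R2‖(R3+R4) = 5.467 kΩ, so V_mid = 21.6 × 5.467/12.16 = 9.713 V.
Stage 2 is itself unloaded: V_out = V_mid × R4/(R3+R4) = 9.713 × 8.20/16.40 = 4.86 V.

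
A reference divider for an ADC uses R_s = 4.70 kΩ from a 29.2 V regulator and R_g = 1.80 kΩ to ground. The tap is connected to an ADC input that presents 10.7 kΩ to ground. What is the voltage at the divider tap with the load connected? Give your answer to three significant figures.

V_out ≈ 7.21 V

The load sits in parallel with R_g: R_g‖R_L = (1.80 × 10.7) / (1.80 + 10.7) = 1.541 kΩ.
V_out = 29.2 × 1.541 / (4.70 + 1.541) = 29.2 × 1.541/6.241 = 7.21 V.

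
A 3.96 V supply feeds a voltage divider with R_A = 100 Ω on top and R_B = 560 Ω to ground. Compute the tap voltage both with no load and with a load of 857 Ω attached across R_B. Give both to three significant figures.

Open-circuit: V = 3.96 × 560/(100 + 560) = 3.36 V.
With the load, R_B becomes R_B‖R_L = 338.7 Ω, so V = 3.96 × 338.7/438.7 = 3.06 V.

Unloaded: 3.36 V; loaded: 3.06 V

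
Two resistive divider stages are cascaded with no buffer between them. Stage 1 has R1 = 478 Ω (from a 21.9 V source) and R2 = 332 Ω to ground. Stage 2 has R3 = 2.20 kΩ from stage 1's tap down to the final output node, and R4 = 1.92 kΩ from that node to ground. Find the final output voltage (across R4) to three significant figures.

V_out ≈ 3.99 V

Stage 2 presents R3+R4 = 4120 Ω as a load on stage 1's tap.
Stage 1's lower leg becomes R2‖(R3+R4) = 307.2 Ω, so V_mid = 21.9 × 307.2/785.2 = 8.569 V.
Stage 2 is itself unloaded: V_out = V_mid × R4/(R3+R4) = 8.569 × 1920/4120 = 3.99 V.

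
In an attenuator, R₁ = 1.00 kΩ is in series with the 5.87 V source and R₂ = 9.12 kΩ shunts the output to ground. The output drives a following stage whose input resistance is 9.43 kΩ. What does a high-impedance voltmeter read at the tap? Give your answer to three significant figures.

The load sits in parallel with R₂: R₂‖R_L = (9.12 × 9.43) / (9.12 + 9.43) = 4.636 kΩ.
V_out = 5.87 × 4.636 / (1.00 + 4.636) = 5.87 × 4.636/5.636 = 4.83 V.

V_out ≈ 4.83 V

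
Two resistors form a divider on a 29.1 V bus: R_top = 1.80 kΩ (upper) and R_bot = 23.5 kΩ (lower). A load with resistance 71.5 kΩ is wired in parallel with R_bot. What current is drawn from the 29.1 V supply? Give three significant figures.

I ≈ 1.49 mA

R_bot‖R_L = 17.69 kΩ, so the source sees R_top + R_bot‖R_L = 19.49 kΩ.
I = 29.1 V / 19.49 kΩ = 1.49 mA.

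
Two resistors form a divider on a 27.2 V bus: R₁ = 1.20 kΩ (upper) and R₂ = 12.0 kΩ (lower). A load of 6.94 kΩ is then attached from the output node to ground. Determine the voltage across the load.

V_out ≈ 21.4 V

The load sits in parallel with R₂: R₂‖R_L = (12.0 × 6.94) / (12.0 + 6.94) = 4.397 kΩ.
V_out = 27.2 × 4.397 / (1.20 + 4.397) = 27.2 × 4.397/5.597 = 21.4 V.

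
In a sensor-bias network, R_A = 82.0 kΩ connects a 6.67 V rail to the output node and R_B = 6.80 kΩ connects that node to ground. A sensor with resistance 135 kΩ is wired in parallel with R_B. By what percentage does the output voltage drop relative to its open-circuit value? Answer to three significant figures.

The divider's output (Thévenin) resistance is R_A‖R_B = 6.279 kΩ.
Fractional drop under load = R_th/(R_th + R_L) = 6.279 / (6.279 + 135) = 0.04445.
So the output falls by 4.44 %.

4.44 %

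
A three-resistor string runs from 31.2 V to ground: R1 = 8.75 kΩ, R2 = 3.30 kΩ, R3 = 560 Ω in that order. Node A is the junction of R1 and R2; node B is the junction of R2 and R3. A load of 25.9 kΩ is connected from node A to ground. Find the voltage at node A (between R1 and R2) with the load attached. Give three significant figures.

V ≈ 8.66 V

Below node A the series string R2+R3 = 3860 Ω sits in parallel with the 25900 Ω load: 3359 Ω.
V_A = 31.2 × 3359/(8750 + 3359) = 8.66 V.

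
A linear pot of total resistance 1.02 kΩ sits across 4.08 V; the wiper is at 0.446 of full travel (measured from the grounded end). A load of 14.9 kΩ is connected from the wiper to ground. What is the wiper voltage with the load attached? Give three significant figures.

V ≈ 1.79 V

The wiper splits the pot into (1−α)R = 565.1 Ω above and αR = 454.9 Ω below.
Lower section ‖ load = 441.4 Ω.
V_wiper = 4.08 × 441.4/(565.1 + 441.4) = 1.79 V.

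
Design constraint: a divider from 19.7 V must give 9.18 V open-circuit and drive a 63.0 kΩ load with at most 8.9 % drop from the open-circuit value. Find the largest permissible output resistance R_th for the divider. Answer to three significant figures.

R_th ≤ 6.15 kΩ

Loading drop = R_th/(R_th + R_L) ≤ 0.0890, so R_th ≤ R_L · ε/(1−ε) = 63.0 kΩ × 0.0890/0.9110 = 6.15 kΩ.
(Any R1, R2 with R2/(R1+R2) = 0.466 and R1‖R2 ≤ 6.15 kΩ will meet the spec.)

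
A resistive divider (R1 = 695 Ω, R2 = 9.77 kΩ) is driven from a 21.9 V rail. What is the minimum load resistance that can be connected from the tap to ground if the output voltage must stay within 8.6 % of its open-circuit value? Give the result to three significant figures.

R_L(min) ≈ 6.90 kΩ

Output resistance R_th = R1‖R2 = (695 × 9770)/10460 = 648.8 Ω.
The fractional drop is R_th/(R_th + R_L); requiring this ≤ 0.0860 gives R_L ≥ R_th(1/0.0860 − 1) = 648.8 × 10.63 = 6.90 kΩ.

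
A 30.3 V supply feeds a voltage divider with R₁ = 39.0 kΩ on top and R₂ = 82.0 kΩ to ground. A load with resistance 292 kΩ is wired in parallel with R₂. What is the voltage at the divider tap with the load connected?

V_out ≈ 18.8 V

The load sits in parallel with R₂: R₂‖R_L = (82.0 × 292) / (82.0 + 292) = 64.02 kΩ.
V_out = 30.3 × 64.02 / (39.0 + 64.02) = 30.3 × 64.02/103.0 = 18.8 V.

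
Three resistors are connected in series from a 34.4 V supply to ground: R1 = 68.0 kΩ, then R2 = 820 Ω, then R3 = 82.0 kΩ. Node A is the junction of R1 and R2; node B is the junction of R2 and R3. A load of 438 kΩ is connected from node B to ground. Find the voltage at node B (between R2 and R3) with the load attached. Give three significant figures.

V ≈ 17.2 V

At node B, R3 is in parallel with the load: R3‖R_L = 69070 Ω.
Below node A the resistance is R2 + (R3‖R_L) = 69890 Ω, so V_A = 34.4 × 69890/137900 = 17.44 V.
Then V_B = V_A × (R3‖R_L)/(R2 + R3‖R_L) = 17.44 × 69070/69890 = 17.2 V.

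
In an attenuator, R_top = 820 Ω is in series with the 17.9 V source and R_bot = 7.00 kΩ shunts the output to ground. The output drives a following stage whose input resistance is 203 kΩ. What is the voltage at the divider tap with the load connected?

The load sits in parallel with R_bot: R_bot‖R_L = (7000 × 203000) / (7000 + 203000) = 6767 Ω.
V_out = 17.9 × 6767 / (820 + 6767) = 17.9 × 6767/7587 = 16.0 V.
(Unloaded it would have been 16.0 V.)

V_out ≈ 16.0 V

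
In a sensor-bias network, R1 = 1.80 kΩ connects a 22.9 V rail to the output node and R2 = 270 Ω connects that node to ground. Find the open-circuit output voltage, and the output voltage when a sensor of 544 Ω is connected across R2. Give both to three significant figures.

Unloaded: 2.99 V; loaded: 2.09 V

Open-circuit: V = 22.9 × 270/(1800 + 270) = 2.99 V.
With the load, R2 becomes R2‖R_L = 180.4 Ω, so V = 22.9 × 180.4/1980 = 2.09 V.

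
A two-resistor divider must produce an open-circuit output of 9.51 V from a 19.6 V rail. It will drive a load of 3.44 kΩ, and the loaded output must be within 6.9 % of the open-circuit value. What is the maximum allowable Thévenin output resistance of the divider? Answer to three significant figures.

R_th ≤ 255 Ω

Loading drop = R_th/(R_th + R_L) ≤ 0.0690, so R_th ≤ R_L · ε/(1−ε) = 3.44 kΩ × 0.0690/0.9310 = 255 Ω.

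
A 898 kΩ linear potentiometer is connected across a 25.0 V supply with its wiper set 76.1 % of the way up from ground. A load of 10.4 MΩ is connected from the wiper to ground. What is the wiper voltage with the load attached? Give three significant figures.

The wiper splits the pot into (1−α)R = 214.6 kΩ above and αR = 683.4 kΩ below.
Lower section ‖ load = 641.2 kΩ.
V_wiper = 25.0 × 641.2/(214.6 + 641.2) = 18.7 V.

V ≈ 18.7 V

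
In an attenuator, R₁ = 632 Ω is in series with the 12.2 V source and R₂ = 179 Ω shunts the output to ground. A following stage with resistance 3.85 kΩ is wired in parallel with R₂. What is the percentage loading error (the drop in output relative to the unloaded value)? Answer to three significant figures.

The divider's output (Thévenin) resistance is R₁‖R₂ = 139.5 Ω.
Fractional drop under load = R_th/(R_th + R_L) = 139.5 / (139.5 + 3850) = 0.03496.
So the output falls by 3.50 %.

3.50 %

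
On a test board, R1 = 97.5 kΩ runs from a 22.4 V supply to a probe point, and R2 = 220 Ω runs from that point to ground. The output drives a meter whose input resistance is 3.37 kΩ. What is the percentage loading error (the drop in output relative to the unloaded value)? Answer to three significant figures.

The divider's output (Thévenin) resistance is R1‖R2 = 219.5 Ω.
Fractional drop under load = R_th/(R_th + R_L) = 219.5 / (219.5 + 3370) = 0.06115.
So the output falls by 6.12 %.

6.12 %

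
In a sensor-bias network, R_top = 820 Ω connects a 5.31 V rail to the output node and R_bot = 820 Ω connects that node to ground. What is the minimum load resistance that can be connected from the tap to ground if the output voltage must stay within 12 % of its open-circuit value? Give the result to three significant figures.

R_L(min) ≈ 3.01 kΩ

Output resistance R_th = R_top‖R_bot = (820 × 820)/1640 = 410.0 Ω.
The fractional drop is R_th/(R_th + R_L); requiring this ≤ 0.120 gives R_L ≥ R_th(1/0.120 − 1) = 410.0 × 7.333 = 3.01 kΩ.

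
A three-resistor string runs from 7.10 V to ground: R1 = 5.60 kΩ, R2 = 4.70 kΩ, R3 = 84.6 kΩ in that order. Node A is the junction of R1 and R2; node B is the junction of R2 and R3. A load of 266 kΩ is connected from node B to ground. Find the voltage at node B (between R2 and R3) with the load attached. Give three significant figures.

At node B, R3 is in parallel with the load: R3‖R_L = 64.19 kΩ.
Below node A the resistance is R2 + (R3‖R_L) = 68.89 kΩ, so V_A = 7.10 × 68.89/74.49 = 6.566 V.
Then V_B = V_A × (R3‖R_L)/(R2 + R3‖R_L) = 6.566 × 64.19/68.89 = 6.12 V.

V ≈ 6.12 V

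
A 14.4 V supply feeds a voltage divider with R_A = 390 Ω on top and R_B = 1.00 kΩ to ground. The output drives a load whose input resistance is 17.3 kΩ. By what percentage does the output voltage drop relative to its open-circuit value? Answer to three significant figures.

1.60 %

The divider's output (Thévenin) resistance is R_A‖R_B = 280.6 Ω.
Fractional drop under load = R_th/(R_th + R_L) = 280.6 / (280.6 + 17300) = 0.01596.
So the output falls by 1.60 %.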